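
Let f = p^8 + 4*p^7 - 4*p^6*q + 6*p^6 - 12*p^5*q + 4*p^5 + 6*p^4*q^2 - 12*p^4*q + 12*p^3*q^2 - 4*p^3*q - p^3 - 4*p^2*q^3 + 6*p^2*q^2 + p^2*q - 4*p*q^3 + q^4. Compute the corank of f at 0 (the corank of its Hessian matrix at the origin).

2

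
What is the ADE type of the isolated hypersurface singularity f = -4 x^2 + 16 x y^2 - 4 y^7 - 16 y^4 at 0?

A_{6}

The Hessian of f at 0 has rank 1. Corank 1: A-series; mu = 6 gives A_6.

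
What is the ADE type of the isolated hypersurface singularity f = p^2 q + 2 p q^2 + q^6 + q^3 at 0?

The Hessian of f at 0 has rank 0. Corank 2; j^3 = q*(p + q)^2 has shape L^2 M (L != M), so D-series; mu = 7 gives D_7.

D7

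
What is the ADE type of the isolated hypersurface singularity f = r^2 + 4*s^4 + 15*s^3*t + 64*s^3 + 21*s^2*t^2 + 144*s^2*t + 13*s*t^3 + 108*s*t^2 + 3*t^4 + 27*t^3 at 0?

The Hessian of f at 0 is [[0, 0, 0], [0, 0, 0], [0, 0, 2]] with rank 1, so corank 2. A Groebner basis of the Jacobian ideal J(f) in C{s,t,r} is {196608*s^2 + 294912*s*t + t^4 + 64*t^3 + 110592*t^2, s^3 + 1008*s^2 + 1512*s*t + 3*t^3/4 + 567*t^2, s^2*t - 832*s^2 - 1248*s*t - 5*t^3/6 - 468*t^2, 512*s^2 + s*t^2 + 768*s*t + 11*t^3/12 + 288*t^2, r}; counting standard monomials gives mu = 7. Corank 2; j^3 = (4*s + 3*t)^3 is a perfect cube, so E-series; the 4-jet and mu = 7 give E_7.

E7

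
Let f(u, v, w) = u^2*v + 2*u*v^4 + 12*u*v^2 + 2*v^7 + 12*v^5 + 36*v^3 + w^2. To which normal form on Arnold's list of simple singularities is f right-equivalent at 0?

D_{8}

The Hessian of f at 0 has rank 1. Corank 2; j^3 = v*(u + 6*v)^2 has shape L^2 M (L != M), so D-series; mu = 8 gives D_8.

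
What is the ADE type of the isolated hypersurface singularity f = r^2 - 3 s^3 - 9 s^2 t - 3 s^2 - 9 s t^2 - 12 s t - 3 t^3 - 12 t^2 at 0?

A_{2}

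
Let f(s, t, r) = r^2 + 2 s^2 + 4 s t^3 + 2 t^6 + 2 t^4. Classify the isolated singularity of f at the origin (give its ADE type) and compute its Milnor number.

Type A_3, Milnor number mu = 3.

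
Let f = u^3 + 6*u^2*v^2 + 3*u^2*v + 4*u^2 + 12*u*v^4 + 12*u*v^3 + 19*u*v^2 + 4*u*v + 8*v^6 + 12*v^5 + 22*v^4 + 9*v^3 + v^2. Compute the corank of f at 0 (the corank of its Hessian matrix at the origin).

1

Hessian at 0 has rank 1.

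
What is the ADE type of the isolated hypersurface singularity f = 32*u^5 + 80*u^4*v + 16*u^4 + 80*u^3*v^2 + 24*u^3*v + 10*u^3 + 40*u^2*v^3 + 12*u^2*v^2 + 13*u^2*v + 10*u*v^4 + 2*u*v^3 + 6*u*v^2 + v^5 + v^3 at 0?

The Hessian of f at 0 has rank 0. Corank 2; j^3 = (2*u + v)*(5*u^2 + 4*u*v + v^2) splits into three distinct lines over C (the quadratic factor has nonzero discriminant), so D_4.

D_4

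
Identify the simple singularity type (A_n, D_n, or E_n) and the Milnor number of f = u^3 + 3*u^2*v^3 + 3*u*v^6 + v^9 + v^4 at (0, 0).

The Hessian of f at 0 has rank 0. Corank 2; j^3 = u^3 is a perfect cube, so E-series; the 4-jet and mu = 6 give E_6.

Type E6, Milnor number mu = 6.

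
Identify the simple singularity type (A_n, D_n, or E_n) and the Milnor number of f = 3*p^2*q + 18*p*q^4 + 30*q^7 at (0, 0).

The Hessian of f at 0 has rank 0. Corank 2; j^3 = 3*p^2*q has shape L^2 M (L != M), so D-series; mu = 8 gives D_8.

Type D_8, Milnor number mu = 8.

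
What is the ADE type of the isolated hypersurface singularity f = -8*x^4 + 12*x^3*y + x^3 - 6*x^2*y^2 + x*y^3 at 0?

The Hessian of f at 0 is [[0, 0], [0, 0]] with rank 0, so corank 2. A Groebner basis of the Jacobian ideal J(f) in C{x,y} is {3*x^2/4 + y^4 + y^3/4, x^3, x^2*y - x^2/4 - y^3/12, -x^2 + x*y^2 - y^3/3}; counting standard monomials gives mu = 7. Corank 2; j^3 = x^3 is a perfect cube, so E-series; the 4-jet and mu = 7 give E_7.

E7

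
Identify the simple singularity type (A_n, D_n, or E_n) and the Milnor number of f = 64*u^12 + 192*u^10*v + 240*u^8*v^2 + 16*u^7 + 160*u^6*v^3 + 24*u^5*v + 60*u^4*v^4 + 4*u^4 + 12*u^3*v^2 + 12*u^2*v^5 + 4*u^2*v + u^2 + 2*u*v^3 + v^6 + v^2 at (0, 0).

Type A1, Milnor number mu = 1.

The Hessian of f at 0 has rank 2. Corank 0: nondegenerate Morse point, so A_1.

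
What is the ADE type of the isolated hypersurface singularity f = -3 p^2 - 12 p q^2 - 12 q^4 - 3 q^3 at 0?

A_2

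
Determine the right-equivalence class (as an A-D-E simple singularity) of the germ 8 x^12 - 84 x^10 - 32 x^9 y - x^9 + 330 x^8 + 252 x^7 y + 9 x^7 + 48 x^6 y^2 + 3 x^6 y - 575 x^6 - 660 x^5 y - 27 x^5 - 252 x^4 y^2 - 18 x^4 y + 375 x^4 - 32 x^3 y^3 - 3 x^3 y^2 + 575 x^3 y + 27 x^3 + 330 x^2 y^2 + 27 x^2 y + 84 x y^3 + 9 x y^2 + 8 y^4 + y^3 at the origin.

The Hessian of f at 0 is [[0, 0], [0, 0]] with rank 0, so corank 2. A Groebner basis of the Jacobian ideal J(f) in C{x,y} is {19683*x^2/25 + 13122*x*y/25 + y^4 + 27*y^3/25 + 2187*y^2/25, x^3 + 297*x^2/25 + 198*x*y/25 + 4*y^3/75 + 33*y^2/25, x^2*y - 567*x^2/25 - 378*x*y/25 - 32*y^3/225 - 63*y^2/25, 162*x^2/5 + x*y^2 + 108*x*y/5 + 17*y^3/45 + 18*y^2/5}; counting standard monomials gives mu = 7. Corank 2; j^3 = (3*x + y)^3 is a perfect cube, so E-series; the 4-jet and mu = 7 give E_7.

E7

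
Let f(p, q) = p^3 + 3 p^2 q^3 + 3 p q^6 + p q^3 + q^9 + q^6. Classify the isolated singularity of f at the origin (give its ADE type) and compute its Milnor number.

The Hessian of f at 0 is [[0, 0], [0, 0]] with rank 0, so corank 2. A Groebner basis of the Jacobian ideal J(f) in C{p,q} is {p^3, p*q^2, 3*p^2 + q^3}; counting standard monomials gives mu = 7. Corank 2; j^3 = p^3 is a perfect cube, so E-series; the 4-jet and mu = 7 give E_7.

Type E_7, Milnor number mu = 7.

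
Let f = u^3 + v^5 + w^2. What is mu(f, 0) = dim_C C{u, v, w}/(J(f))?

8

The Hessian of f at 0 is [[0, 0, 0], [0, 0, 0], [0, 0, 2]] with rank 1, so corank 2. A Groebner basis of the Jacobian ideal J(f) in C{u,v,w} is {v^4, u^2, w}; counting standard monomials gives mu = 8. Corank 2; j^3 = u^3 is a perfect cube, so E-series; the 5-jet and mu = 8 give E_8.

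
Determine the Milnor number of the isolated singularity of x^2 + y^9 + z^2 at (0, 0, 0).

The Hessian of f at 0 has rank 2. Corank 1: A-series; mu = 8 gives A_8.

8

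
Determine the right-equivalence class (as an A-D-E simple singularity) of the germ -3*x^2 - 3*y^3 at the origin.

A2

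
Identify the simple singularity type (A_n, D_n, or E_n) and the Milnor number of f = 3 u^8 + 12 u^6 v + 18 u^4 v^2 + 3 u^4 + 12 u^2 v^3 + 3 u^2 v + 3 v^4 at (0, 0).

Type D_5, Milnor number mu = 5.

The Hessian of f at 0 is [[0, 0], [0, 0]] with rank 0, so corank 2. A Groebner basis of the Jacobian ideal J(f) in C{u,v} is {u^3, u^2/4 + v^3, u*v}; counting standard monomials gives mu = 5. Corank 2; j^3 = 3*u^2*v has shape L^2 M (L != M), so D-series; mu = 5 gives D_5.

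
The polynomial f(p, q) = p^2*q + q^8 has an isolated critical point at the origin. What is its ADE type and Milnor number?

The Hessian of f at 0 is [[0, 0], [0, 0]] with rank 0, so corank 2. A Groebner basis of the Jacobian ideal J(f) in C{p,q} is {p^2/8 + q^7, p^3, p*q}; counting standard monomials gives mu = 9. Corank 2; j^3 = p^2*q has shape L^2 M (L != M), so D-series; mu = 9 gives D_9.

Type D_9, Milnor number mu = 9.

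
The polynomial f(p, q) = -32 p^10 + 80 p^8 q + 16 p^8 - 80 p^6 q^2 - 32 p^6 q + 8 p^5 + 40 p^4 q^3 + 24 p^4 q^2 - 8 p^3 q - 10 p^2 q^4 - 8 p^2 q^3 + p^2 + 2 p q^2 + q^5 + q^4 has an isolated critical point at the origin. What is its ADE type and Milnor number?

Type A_4, Milnor number mu = 4.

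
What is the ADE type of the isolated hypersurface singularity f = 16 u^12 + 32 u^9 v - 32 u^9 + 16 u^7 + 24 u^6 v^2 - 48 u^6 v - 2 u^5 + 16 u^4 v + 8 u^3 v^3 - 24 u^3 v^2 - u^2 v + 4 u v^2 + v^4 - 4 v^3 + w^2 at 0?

D5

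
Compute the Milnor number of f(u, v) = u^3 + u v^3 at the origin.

The Hessian of f at 0 is [[0, 0], [0, 0]] with rank 0, so corank 2. A Groebner basis of the Jacobian ideal J(f) in C{u,v} is {u^3, u*v^2, 3*u^2 + v^3}; counting standard monomials gives mu = 7. Corank 2; j^3 = u^3 is a perfect cube, so E-series; the 4-jet and mu = 7 give E_7.

7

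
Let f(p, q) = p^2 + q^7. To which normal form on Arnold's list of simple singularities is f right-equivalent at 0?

A6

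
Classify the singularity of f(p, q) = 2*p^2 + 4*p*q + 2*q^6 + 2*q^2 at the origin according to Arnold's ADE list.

The Hessian of f at 0 has rank 1. Corank 1: A-series; mu = 5 gives A_5.

A_5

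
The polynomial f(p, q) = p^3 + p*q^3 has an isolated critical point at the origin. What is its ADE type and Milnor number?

Type E7, Milnor number mu = 7.

The Hessian of f at 0 has rank 0. Corank 2; j^3 = p^3 is a perfect cube, so E-series; the 4-jet and mu = 7 give E_7.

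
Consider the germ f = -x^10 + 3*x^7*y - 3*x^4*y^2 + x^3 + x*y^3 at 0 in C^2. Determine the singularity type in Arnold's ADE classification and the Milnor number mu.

Type E7, Milnor number mu = 7.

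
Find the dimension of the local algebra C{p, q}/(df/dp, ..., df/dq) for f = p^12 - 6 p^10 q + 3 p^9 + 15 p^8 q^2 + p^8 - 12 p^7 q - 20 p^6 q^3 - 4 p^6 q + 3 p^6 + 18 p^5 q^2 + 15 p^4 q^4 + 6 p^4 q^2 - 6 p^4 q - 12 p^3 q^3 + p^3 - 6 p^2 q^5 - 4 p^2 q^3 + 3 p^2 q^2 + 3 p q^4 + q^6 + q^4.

The Hessian of f at 0 has rank 0. Corank 2; j^3 = p^3 is a perfect cube, so E-series; the 4-jet and mu = 6 give E_6.

6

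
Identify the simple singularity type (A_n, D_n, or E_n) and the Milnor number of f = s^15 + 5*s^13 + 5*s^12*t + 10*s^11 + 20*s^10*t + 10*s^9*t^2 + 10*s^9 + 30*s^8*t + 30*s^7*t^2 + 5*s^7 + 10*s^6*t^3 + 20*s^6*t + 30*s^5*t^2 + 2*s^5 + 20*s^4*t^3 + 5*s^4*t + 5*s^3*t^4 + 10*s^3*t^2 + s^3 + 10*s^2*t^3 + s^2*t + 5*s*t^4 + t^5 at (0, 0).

Type D6, Milnor number mu = 6.

The Hessian of f at 0 is [[0, 0], [0, 0]] with rank 0, so corank 2. A Groebner basis of the Jacobian ideal J(f) in C{s,t} is {-s*t/5 + t^4, s*t^2, s^2 + s*t}; counting standard monomials gives mu = 6. Corank 2; j^3 = s^2*(s + t) has shape L^2 M (L != M), so D-series; mu = 6 gives D_6.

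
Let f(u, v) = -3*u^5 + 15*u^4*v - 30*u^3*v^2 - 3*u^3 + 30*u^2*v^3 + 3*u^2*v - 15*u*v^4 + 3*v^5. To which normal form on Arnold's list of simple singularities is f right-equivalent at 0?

D_{6}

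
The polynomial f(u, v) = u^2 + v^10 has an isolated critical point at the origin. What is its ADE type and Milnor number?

The Hessian of f at 0 has rank 1. Corank 1: A-series; mu = 9 gives A_9.

Type A9, Milnor number mu = 9.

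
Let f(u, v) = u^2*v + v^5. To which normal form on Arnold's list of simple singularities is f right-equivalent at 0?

The Hessian of f at 0 is [[0, 0], [0, 0]] with rank 0, so corank 2. A Groebner basis of the Jacobian ideal J(f) in C{u,v} is {u^2/5 + v^4, u^3, u*v}; counting standard monomials gives mu = 6. Corank 2; j^3 = u^2*v has shape L^2 M (L != M), so D-series; mu = 6 gives D_6.

D_{6}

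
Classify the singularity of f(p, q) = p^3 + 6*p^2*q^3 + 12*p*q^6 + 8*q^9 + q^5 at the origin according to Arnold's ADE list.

E8

The Hessian of f at 0 has rank 0. Corank 2; j^3 = p^3 is a perfect cube, so E-series; the 5-jet and mu = 8 give E_8.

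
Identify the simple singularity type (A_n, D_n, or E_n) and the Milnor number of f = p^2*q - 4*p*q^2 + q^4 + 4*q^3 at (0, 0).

Type D5, Milnor number mu = 5.

The Hessian of f at 0 has rank 0. Corank 2; j^3 = q*(p - 2*q)^2 has shape L^2 M (L != M), so D-series; mu = 5 gives D_5.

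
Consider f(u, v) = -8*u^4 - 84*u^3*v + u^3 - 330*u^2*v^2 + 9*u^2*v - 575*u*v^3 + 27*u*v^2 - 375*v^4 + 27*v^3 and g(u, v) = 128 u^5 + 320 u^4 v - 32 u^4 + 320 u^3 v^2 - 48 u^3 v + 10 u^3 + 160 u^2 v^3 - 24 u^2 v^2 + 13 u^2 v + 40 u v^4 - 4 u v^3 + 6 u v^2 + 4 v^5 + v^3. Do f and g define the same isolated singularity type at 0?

No.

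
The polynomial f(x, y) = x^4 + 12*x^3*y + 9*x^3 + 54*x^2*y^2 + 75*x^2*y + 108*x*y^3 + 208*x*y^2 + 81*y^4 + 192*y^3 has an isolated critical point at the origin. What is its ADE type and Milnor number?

The Hessian of f at 0 has rank 0. Corank 2; j^3 = (x + 3*y)*(3*x + 8*y)^2 has shape L^2 M (L != M), so D-series; mu = 5 gives D_5.

Type D5, Milnor number mu = 5.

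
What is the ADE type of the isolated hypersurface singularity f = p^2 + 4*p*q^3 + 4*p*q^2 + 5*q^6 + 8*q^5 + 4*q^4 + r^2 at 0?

The Hessian of f at 0 is [[2, 0, 0], [0, 0, 0], [0, 0, 2]] with rank 2, so corank 1. A Groebner basis of the Jacobian ideal J(f) in C{p,q,r} is {p*q^2 - p*q + p + 2*q^2, p/2 + q^3 + q^2, p^2 + 2*p*q - 2*p - 4*q^2, r}; counting standard monomials gives mu = 5. Corank 1: A-series; mu = 5 gives A_5.

A5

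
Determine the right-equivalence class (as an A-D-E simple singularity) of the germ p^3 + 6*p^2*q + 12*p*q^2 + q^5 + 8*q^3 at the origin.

The Hessian of f at 0 is [[0, 0], [0, 0]] with rank 0, so corank 2. A Groebner basis of the Jacobian ideal J(f) in C{p,q} is {q^4, p^2 + 4*p*q + 4*q^2}; counting standard monomials gives mu = 8. Corank 2; j^3 = (p + 2*q)^3 is a perfect cube, so E-series; the 5-jet and mu = 8 give E_8.

E_8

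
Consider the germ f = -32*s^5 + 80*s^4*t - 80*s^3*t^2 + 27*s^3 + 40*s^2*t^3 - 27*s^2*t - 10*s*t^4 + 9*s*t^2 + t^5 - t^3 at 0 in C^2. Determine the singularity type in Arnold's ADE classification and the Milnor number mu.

The Hessian of f at 0 is [[0, 0], [0, 0]] with rank 0, so corank 2. A Groebner basis of the Jacobian ideal J(f) in C{s,t} is {t^5, s*t^3 - 3*t^4/8, s^2 - 2*s*t/3 + t^2/9}; counting standard monomials gives mu = 8. Corank 2; j^3 = (3*s - t)^3 is a perfect cube, so E-series; the 5-jet and mu = 8 give E_8.

Type E_8, Milnor number mu = 8.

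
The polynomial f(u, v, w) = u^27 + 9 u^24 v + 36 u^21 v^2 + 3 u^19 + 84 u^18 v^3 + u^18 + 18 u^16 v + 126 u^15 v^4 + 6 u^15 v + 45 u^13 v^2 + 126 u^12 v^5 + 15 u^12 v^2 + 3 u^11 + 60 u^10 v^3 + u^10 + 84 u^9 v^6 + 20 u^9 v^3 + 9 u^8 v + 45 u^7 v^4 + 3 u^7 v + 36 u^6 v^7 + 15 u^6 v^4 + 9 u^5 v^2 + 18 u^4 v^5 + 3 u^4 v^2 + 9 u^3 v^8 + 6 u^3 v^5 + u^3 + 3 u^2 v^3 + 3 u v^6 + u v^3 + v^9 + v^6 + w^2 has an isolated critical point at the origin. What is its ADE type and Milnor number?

The Hessian of f at 0 is [[0, 0, 0], [0, 0, 0], [0, 0, 2]] with rank 1, so corank 2. A Groebner basis of the Jacobian ideal J(f) in C{u,v,w} is {u^3, u*v^2, 3*u^2 + v^3, w}; counting standard monomials gives mu = 7. Corank 2; j^3 = u^3 is a perfect cube, so E-series; the 4-jet and mu = 7 give E_7.

Type E_{7}, Milnor number mu = 7.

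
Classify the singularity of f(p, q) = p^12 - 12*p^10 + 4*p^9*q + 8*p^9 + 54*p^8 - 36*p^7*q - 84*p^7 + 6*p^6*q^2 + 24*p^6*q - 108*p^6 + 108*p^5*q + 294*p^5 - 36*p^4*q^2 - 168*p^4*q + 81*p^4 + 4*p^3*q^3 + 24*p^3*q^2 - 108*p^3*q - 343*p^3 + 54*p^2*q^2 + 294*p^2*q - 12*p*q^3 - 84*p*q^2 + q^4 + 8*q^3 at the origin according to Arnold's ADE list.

E6

The Hessian of f at 0 has rank 0. Corank 2; j^3 = -(7*p - 2*q)^3 is a perfect cube, so E-series; the 4-jet and mu = 6 give E_6.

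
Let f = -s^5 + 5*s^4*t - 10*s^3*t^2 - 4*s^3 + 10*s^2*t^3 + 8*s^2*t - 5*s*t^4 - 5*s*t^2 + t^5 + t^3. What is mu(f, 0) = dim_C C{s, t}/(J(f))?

The Hessian of f at 0 is [[0, 0], [0, 0]] with rank 0, so corank 2. A Groebner basis of the Jacobian ideal J(f) in C{s,t} is {32*s*t/5 + t^4 - 16*t^2/5, s*t^2 - t^3/2, s^2 - 3*s*t/2 + t^2/2}; counting standard monomials gives mu = 6. Corank 2; j^3 = -(s - t)*(2*s - t)^2 has shape L^2 M (L != M), so D-series; mu = 6 gives D_6.

6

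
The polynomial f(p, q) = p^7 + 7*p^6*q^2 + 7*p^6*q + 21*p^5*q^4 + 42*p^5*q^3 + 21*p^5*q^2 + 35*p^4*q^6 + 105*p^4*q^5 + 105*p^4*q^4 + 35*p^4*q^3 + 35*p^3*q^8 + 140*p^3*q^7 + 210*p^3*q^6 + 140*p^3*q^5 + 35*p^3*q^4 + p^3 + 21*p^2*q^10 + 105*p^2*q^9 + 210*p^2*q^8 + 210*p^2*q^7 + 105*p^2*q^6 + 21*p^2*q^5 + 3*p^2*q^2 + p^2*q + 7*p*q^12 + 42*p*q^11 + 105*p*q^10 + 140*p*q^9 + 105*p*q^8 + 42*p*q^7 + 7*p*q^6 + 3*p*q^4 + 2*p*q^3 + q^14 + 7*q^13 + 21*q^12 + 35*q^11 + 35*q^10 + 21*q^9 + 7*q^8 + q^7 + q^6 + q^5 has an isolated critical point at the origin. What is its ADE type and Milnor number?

Type D8, Milnor number mu = 8.

The Hessian of f at 0 has rank 0. Corank 2; j^3 = p^2*(p + q) has shape L^2 M (L != M), so D-series; mu = 8 gives D_8.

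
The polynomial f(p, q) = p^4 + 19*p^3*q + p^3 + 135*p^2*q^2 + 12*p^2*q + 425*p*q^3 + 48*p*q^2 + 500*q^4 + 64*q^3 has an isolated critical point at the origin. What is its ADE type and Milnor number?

The Hessian of f at 0 has rank 0. Corank 2; j^3 = (p + 4*q)^3 is a perfect cube, so E-series; the 4-jet and mu = 7 give E_7.

Type E_{7}, Milnor number mu = 7.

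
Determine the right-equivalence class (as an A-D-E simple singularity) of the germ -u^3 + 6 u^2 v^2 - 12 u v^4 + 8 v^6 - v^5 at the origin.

The Hessian of f at 0 has rank 0. Corank 2; j^3 = -u^3 is a perfect cube, so E-series; the 5-jet and mu = 8 give E_8.

E_{8}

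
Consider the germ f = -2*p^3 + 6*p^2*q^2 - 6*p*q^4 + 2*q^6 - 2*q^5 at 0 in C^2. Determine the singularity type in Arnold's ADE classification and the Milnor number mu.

The Hessian of f at 0 has rank 0. Corank 2; j^3 = -2*p^3 is a perfect cube, so E-series; the 5-jet and mu = 8 give E_8.

Type E_{8}, Milnor number mu = 8.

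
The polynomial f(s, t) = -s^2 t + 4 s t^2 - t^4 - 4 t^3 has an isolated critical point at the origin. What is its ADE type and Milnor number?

Type D_{5}, Milnor number mu = 5.

The Hessian of f at 0 has rank 0. Corank 2; j^3 = -t*(s - 2*t)^2 has shape L^2 M (L != M), so D-series; mu = 5 gives D_5.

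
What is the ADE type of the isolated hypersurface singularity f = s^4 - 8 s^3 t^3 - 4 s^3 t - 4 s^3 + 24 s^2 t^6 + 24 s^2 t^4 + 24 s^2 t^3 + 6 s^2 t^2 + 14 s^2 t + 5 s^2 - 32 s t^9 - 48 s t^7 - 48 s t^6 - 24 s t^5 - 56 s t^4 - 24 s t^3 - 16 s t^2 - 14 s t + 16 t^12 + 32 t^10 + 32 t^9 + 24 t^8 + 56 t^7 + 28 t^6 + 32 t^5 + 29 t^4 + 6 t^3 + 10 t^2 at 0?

A_{1}

The Hessian of f at 0 is [[10, -14], [-14, 20]] with rank 2, so corank 0. A Groebner basis of the Jacobian ideal J(f) in C{s,t} is {s, t}; counting standard monomials gives mu = 1. Corank 0: nondegenerate Morse point, so A_1.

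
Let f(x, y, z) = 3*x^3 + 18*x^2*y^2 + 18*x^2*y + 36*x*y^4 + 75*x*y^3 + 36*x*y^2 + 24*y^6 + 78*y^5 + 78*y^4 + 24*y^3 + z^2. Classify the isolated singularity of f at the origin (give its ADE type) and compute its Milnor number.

Type E7, Milnor number mu = 7.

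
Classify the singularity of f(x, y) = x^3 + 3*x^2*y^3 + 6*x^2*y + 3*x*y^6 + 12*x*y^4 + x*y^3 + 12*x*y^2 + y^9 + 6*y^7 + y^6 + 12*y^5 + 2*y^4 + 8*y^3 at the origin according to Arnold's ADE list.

E7

The Hessian of f at 0 has rank 0. Corank 2; j^3 = (x + 2*y)^3 is a perfect cube, so E-series; the 4-jet and mu = 7 give E_7.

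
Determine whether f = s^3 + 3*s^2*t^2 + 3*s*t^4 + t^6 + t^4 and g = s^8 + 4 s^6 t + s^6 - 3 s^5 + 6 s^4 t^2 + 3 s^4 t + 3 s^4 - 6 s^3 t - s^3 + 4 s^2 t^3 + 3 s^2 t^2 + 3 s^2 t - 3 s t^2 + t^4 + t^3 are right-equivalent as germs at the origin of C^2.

Yes.

The Hessian of f at 0 is [[0, 0], [0, 0]] with rank 0, so corank 2. A Groebner basis of the Jacobian ideal J(f) in C{s,t} is {s^3, s^2*t, s^2/2 + s*t^2, t^3}; counting standard monomials gives mu = 6. Corank 2; j^3 = s^3 is a perfect cube, so E-series; the 4-jet and mu = 6 give E_6. The Hessian of g at 0 is [[0, 0], [0, 0]] with rank 0, so corank 2. A Groebner basis of the Jacobian ideal J(g) in C{s,t} is {s^3 - 3*s^2/2 + 3*s*t - 3*t^2/2, s^2*t - s^2 + 2*s*t - t^2, -s^2/2 + s*t^2 + s*t - t^2/2, t^3}; counting standard monomials gives mu = 6. Corank 2; j^3 = -(s - t)^3 is a perfect cube, so E-series; the 4-jet and mu = 6 give E_6. Both have type E_6, hence right-equivalent.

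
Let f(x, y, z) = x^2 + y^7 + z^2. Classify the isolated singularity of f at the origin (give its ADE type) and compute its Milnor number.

The Hessian of f at 0 has rank 2. Corank 1: A-series; mu = 6 gives A_6.

Type A6, Milnor number mu = 6.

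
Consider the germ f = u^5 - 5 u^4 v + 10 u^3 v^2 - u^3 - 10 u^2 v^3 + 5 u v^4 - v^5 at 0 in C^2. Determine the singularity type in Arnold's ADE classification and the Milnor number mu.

The Hessian of f at 0 has rank 0. Corank 2; j^3 = -u^3 is a perfect cube, so E-series; the 5-jet and mu = 8 give E_8.

Type E8, Milnor number mu = 8.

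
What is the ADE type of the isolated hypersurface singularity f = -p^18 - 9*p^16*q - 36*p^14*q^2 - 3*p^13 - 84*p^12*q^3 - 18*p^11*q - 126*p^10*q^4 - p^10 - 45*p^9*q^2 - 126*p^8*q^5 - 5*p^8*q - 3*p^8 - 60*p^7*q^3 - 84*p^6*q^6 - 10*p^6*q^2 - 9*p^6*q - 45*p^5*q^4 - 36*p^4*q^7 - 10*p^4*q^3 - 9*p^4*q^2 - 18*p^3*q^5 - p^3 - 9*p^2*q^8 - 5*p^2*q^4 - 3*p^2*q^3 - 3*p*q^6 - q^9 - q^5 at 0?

E_8

The Hessian of f at 0 is [[0, 0], [0, 0]] with rank 0, so corank 2. A Groebner basis of the Jacobian ideal J(f) in C{p,q} is {p^2/2 + p*q^3, q^4, p^3, p^2*q}; counting standard monomials gives mu = 8. Corank 2; j^3 = -p^3 is a perfect cube, so E-series; the 5-jet and mu = 8 give E_8.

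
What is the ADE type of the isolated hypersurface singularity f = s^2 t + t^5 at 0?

D_{6}

The Hessian of f at 0 has rank 0. Corank 2; j^3 = s^2*t has shape L^2 M (L != M), so D-series; mu = 6 gives D_6.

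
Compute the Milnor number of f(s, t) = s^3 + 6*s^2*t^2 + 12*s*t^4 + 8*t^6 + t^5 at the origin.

The Hessian of f at 0 has rank 0. Corank 2; j^3 = s^3 is a perfect cube, so E-series; the 5-jet and mu = 8 give E_8.

8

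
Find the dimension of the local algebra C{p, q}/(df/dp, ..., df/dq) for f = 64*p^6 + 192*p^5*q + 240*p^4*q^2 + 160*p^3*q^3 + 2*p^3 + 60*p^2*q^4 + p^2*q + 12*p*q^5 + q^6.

7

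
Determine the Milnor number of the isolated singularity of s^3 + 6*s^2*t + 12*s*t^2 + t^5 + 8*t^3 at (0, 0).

The Hessian of f at 0 has rank 0. Corank 2; j^3 = (s + 2*t)^3 is a perfect cube, so E-series; the 5-jet and mu = 8 give E_8.

8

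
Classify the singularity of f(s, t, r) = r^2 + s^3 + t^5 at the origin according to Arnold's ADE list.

E_{8}

The Hessian of f at 0 has rank 1. Corank 2; j^3 = s^3 is a perfect cube, so E-series; the 5-jet and mu = 8 give E_8.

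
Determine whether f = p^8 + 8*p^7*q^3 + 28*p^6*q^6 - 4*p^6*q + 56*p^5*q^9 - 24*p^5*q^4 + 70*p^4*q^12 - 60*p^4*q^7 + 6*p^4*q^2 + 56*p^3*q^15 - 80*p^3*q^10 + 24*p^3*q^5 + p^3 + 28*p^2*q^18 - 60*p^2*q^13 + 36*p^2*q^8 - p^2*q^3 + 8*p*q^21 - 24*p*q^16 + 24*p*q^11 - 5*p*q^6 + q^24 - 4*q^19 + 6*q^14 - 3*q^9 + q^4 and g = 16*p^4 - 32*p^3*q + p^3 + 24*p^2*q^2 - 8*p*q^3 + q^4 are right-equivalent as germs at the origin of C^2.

Yes.

The Hessian of f at 0 has rank 0. Corank 2; j^3 = p^3 is a perfect cube, so E-series; the 4-jet and mu = 6 give E_6. The Hessian of g at 0 has rank 0. Corank 2; j^3 = p^3 is a perfect cube, so E-series; the 4-jet and mu = 6 give E_6. Both have type E_6, hence right-equivalent.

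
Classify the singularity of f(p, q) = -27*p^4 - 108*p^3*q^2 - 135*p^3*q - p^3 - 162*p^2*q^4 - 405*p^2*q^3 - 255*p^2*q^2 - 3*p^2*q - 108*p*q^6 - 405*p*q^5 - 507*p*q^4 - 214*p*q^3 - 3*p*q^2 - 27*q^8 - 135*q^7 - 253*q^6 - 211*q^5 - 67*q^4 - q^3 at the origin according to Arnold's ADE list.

The Hessian of f at 0 has rank 0. Corank 2; j^3 = -(p + q)^3 is a perfect cube, so E-series; the 4-jet and mu = 7 give E_7.

E_{7}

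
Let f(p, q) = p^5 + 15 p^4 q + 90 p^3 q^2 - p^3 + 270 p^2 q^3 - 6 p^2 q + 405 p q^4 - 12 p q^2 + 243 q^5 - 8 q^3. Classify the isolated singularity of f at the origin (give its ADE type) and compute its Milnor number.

The Hessian of f at 0 is [[0, 0], [0, 0]] with rank 0, so corank 2. A Groebner basis of the Jacobian ideal J(f) in C{p,q} is {q^5, p*q^3 + 9*q^4/4, p^2 + 4*p*q + 4*q^2}; counting standard monomials gives mu = 8. Corank 2; j^3 = -(p + 2*q)^3 is a perfect cube, so E-series; the 5-jet and mu = 8 give E_8.

Type E8, Milnor number mu = 8.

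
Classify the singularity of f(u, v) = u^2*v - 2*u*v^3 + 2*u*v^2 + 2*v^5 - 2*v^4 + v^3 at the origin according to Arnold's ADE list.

D_6

The Hessian of f at 0 has rank 0. Corank 2; j^3 = v*(u + v)^2 has shape L^2 M (L != M), so D-series; mu = 6 gives D_6.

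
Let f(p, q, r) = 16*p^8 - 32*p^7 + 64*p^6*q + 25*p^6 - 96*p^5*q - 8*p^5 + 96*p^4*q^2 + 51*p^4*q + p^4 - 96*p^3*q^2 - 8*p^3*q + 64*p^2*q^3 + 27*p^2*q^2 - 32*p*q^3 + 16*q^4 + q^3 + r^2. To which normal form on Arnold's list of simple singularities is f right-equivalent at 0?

The Hessian of f at 0 has rank 1. Corank 2; j^3 = q^3 is a perfect cube, so E-series; the 4-jet and mu = 6 give E_6.

E_6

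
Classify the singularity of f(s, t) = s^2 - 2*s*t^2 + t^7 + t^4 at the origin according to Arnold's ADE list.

The Hessian of f at 0 is [[2, 0], [0, 0]] with rank 1, so corank 1. A Groebner basis of the Jacobian ideal J(f) in C{s,t} is {s^3, -s + t^2}; counting standard monomials gives mu = 6. Corank 1: A-series; mu = 6 gives A_6.

A_6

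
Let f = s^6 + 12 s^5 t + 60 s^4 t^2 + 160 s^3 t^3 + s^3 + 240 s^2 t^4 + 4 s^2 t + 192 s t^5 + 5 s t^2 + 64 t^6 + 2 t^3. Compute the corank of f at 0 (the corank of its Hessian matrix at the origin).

The Hessian at 0 is [[0, 0], [0, 0]] of rank 0; hence corank 2.

2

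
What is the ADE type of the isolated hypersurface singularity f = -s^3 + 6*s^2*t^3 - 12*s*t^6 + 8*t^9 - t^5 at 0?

E_8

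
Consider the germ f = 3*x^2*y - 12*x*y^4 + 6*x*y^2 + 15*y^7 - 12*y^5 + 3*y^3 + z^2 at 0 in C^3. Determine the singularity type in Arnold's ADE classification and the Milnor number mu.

Type D_{8}, Milnor number mu = 8.

The Hessian of f at 0 has rank 1. Corank 2; j^3 = 3*y*(x + y)^2 has shape L^2 M (L != M), so D-series; mu = 8 gives D_8.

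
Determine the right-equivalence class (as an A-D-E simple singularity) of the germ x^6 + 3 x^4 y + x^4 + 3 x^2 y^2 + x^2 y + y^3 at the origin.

The Hessian of f at 0 is [[0, 0], [0, 0]] with rank 0, so corank 2. A Groebner basis of the Jacobian ideal J(f) in C{x,y} is {y^3, x^2 + 3*y^2, x*y}; counting standard monomials gives mu = 4. Corank 2; j^3 = y*(x^2 + y^2) splits into three distinct lines over C (the quadratic factor has nonzero discriminant), so D_4.

D4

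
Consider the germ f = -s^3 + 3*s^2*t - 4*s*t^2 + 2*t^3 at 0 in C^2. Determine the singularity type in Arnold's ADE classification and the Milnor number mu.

The Hessian of f at 0 has rank 0. Corank 2; j^3 = -(s - t)*(s^2 - 2*s*t + 2*t^2) splits into three distinct lines over C (the quadratic factor has nonzero discriminant), so D_4.

Type D_4, Milnor number mu = 4.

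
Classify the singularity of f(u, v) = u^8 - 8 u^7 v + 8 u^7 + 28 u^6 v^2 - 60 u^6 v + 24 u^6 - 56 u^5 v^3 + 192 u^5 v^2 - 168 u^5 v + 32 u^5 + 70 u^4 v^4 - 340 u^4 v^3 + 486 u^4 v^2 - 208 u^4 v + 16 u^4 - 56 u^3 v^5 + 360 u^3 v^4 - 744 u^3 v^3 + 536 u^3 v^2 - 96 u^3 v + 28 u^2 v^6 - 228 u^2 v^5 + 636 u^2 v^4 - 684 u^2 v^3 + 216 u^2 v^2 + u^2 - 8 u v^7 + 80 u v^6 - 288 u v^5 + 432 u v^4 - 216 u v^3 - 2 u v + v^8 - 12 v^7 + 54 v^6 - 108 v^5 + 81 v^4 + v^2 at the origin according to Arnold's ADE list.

The Hessian of f at 0 is [[2, -2], [-2, 2]] with rank 1, so corank 1. A Groebner basis of the Jacobian ideal J(f) in C{u,v} is {v^3, u - v}; counting standard monomials gives mu = 3. Corank 1: A-series; mu = 3 gives A_3.

A_3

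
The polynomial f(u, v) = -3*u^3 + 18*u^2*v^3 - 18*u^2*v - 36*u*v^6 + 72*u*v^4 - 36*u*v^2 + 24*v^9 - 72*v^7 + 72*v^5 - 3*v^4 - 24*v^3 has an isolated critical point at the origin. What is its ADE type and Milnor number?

The Hessian of f at 0 has rank 0. Corank 2; j^3 = -3*(u + 2*v)^3 is a perfect cube, so E-series; the 4-jet and mu = 6 give E_6.

Type E_6, Milnor number mu = 6.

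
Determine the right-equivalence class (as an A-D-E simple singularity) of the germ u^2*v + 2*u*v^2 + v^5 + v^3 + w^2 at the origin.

D_6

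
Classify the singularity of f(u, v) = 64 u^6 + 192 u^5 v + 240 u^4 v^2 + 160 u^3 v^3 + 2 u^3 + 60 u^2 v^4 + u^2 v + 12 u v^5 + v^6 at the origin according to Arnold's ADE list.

D7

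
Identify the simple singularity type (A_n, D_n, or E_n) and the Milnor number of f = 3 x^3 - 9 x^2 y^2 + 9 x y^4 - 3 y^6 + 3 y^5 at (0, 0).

Type E_{8}, Milnor number mu = 8.

The Hessian of f at 0 is [[0, 0], [0, 0]] with rank 0, so corank 2. A Groebner basis of the Jacobian ideal J(f) in C{x,y} is {y^4, x^3, -x^2/2 + x*y^2}; counting standard monomials gives mu = 8. Corank 2; j^3 = 3*x^3 is a perfect cube, so E-series; the 5-jet and mu = 8 give E_8.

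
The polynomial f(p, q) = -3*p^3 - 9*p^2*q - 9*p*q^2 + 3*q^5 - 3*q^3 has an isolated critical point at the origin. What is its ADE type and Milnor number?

The Hessian of f at 0 has rank 0. Corank 2; j^3 = -3*(p + q)^3 is a perfect cube, so E-series; the 5-jet and mu = 8 give E_8.

Type E8, Milnor number mu = 8.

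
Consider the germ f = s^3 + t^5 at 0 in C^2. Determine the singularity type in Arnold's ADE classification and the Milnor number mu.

The Hessian of f at 0 has rank 0. Corank 2; j^3 = s^3 is a perfect cube, so E-series; the 5-jet and mu = 8 give E_8.

Type E_{8}, Milnor number mu = 8.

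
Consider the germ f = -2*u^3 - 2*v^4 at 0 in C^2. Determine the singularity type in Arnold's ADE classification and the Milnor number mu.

Type E_{6}, Milnor number mu = 6.

The Hessian of f at 0 is [[0, 0], [0, 0]] with rank 0, so corank 2. A Groebner basis of the Jacobian ideal J(f) in C{u,v} is {v^3, u^2}; counting standard monomials gives mu = 6. Corank 2; j^3 = -2*u^3 is a perfect cube, so E-series; the 4-jet and mu = 6 give E_6.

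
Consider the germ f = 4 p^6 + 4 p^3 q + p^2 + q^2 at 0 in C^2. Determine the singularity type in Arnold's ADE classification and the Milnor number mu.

The Hessian of f at 0 has rank 2. Corank 0: nondegenerate Morse point, so A_1.

Type A_1, Milnor number mu = 1.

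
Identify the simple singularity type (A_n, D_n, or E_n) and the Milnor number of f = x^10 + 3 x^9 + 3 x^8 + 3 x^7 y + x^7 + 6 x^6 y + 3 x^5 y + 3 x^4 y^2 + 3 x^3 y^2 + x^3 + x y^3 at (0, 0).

The Hessian of f at 0 is [[0, 0], [0, 0]] with rank 0, so corank 2. A Groebner basis of the Jacobian ideal J(f) in C{x,y} is {x^3, x*y^2, 3*x^2 + y^3}; counting standard monomials gives mu = 7. Corank 2; j^3 = x^3 is a perfect cube, so E-series; the 4-jet and mu = 7 give E_7.

Type E7, Milnor number mu = 7.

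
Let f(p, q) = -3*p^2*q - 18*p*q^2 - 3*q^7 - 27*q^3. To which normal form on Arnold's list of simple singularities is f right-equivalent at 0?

The Hessian of f at 0 has rank 0. Corank 2; j^3 = -3*q*(p + 3*q)^2 has shape L^2 M (L != M), so D-series; mu = 8 gives D_8.

D_{8}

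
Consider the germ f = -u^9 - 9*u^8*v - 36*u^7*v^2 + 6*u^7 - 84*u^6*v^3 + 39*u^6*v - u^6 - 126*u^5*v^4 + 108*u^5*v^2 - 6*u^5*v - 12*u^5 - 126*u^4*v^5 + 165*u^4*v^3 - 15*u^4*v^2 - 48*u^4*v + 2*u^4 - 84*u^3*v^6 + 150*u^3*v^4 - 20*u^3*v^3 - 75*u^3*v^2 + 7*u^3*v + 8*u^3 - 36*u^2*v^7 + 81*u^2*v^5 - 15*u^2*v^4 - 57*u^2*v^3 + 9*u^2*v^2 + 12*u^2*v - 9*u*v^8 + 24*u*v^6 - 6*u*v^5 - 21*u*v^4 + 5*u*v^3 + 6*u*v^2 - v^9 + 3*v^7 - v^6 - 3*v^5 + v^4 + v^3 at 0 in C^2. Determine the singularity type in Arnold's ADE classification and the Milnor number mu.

Type E_{7}, Milnor number mu = 7.

The Hessian of f at 0 is [[0, 0], [0, 0]] with rank 0, so corank 2. A Groebner basis of the Jacobian ideal J(f) in C{u,v} is {768*u^2 + 768*u*v + v^4 + 8*v^3 + 192*v^2, u^3 + 36*u^2 + 36*u*v + v^3/2 + 9*v^2, u^2*v - 40*u^2 - 40*u*v - 2*v^3/3 - 10*v^2, 32*u^2 + u*v^2 + 32*u*v + 5*v^3/6 + 8*v^2}; counting standard monomials gives mu = 7. Corank 2; j^3 = (2*u + v)^3 is a perfect cube, so E-series; the 4-jet and mu = 7 give E_7.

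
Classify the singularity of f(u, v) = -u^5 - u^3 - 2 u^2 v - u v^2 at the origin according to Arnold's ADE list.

D_6

The Hessian of f at 0 is [[0, 0], [0, 0]] with rank 0, so corank 2. A Groebner basis of the Jacobian ideal J(f) in C{u,v} is {u*v/5 + v^4 + v^2/5, u*v^2 + v^3, u^2 + u*v}; counting standard monomials gives mu = 6. Corank 2; j^3 = -u*(u + v)^2 has shape L^2 M (L != M), so D-series; mu = 6 gives D_6.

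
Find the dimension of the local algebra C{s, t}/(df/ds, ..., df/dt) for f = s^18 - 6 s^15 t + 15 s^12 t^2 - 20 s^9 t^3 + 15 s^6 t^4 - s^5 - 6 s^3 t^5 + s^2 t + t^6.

7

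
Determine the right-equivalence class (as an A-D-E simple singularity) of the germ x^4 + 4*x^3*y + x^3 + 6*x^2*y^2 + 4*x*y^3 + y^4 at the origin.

The Hessian of f at 0 has rank 0. Corank 2; j^3 = x^3 is a perfect cube, so E-series; the 4-jet and mu = 6 give E_6.

E_{6}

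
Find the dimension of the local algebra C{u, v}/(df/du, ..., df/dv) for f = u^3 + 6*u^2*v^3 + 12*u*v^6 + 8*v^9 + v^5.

8

The Hessian of f at 0 has rank 0. Corank 2; j^3 = u^3 is a perfect cube, so E-series; the 5-jet and mu = 8 give E_8.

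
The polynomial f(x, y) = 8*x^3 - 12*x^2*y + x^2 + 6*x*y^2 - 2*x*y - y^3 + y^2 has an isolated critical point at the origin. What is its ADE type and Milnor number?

Type A_2, Milnor number mu = 2.

The Hessian of f at 0 is [[2, -2], [-2, 2]] with rank 1, so corank 1. A Groebner basis of the Jacobian ideal J(f) in C{x,y} is {y^2, x - y}; counting standard monomials gives mu = 2. Corank 1: A-series; mu = 2 gives A_2.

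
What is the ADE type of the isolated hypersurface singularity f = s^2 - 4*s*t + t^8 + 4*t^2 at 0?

A7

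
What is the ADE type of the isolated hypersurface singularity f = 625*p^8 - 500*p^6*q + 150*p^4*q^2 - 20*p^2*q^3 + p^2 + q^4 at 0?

A_{3}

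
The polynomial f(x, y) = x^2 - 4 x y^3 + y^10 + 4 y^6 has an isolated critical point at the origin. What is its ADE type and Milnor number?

Type A9, Milnor number mu = 9.

The Hessian of f at 0 has rank 1. Corank 1: A-series; mu = 9 gives A_9.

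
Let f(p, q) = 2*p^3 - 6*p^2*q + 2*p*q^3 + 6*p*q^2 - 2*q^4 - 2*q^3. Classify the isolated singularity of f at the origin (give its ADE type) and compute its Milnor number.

The Hessian of f at 0 is [[0, 0], [0, 0]] with rank 0, so corank 2. A Groebner basis of the Jacobian ideal J(f) in C{p,q} is {p^3 - 3*p^2*q - 6*p^2 + 12*p*q - 6*q^2, 3*p^2 + p*q^2 - 6*p*q + 3*q^2, 3*p^2 - 6*p*q + q^3 + 3*q^2}; counting standard monomials gives mu = 7. Corank 2; j^3 = 2*(p - q)^3 is a perfect cube, so E-series; the 4-jet and mu = 7 give E_7.

Type E_7, Milnor number mu = 7.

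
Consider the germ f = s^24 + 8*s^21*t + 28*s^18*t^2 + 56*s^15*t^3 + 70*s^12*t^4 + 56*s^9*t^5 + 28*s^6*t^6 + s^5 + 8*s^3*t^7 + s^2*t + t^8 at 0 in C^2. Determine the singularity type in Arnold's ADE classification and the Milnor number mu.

The Hessian of f at 0 has rank 0. Corank 2; j^3 = s^2*t has shape L^2 M (L != M), so D-series; mu = 9 gives D_9.

Type D_{9}, Milnor number mu = 9.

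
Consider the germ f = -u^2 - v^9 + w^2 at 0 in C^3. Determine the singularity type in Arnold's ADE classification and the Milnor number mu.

Type A_{8}, Milnor number mu = 8.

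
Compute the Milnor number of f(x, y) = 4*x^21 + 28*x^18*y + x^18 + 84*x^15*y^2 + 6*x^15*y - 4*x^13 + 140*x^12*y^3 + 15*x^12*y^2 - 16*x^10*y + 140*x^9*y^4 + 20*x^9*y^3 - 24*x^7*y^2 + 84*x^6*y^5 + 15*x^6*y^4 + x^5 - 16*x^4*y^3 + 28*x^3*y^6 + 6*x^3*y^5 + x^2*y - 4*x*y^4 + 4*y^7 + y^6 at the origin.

The Hessian of f at 0 is [[0, 0], [0, 0]] with rank 0, so corank 2. A Groebner basis of the Jacobian ideal J(f) in C{x,y} is {-x*y/2 + y^4, x^3, x^2*y, x^2/3 + x*y^2}; counting standard monomials gives mu = 7. Corank 2; j^3 = x^2*y has shape L^2 M (L != M), so D-series; mu = 7 gives D_7.

7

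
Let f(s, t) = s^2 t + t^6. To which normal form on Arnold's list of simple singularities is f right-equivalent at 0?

The Hessian of f at 0 has rank 0. Corank 2; j^3 = s^2*t has shape L^2 M (L != M), so D-series; mu = 7 gives D_7.

D_{7}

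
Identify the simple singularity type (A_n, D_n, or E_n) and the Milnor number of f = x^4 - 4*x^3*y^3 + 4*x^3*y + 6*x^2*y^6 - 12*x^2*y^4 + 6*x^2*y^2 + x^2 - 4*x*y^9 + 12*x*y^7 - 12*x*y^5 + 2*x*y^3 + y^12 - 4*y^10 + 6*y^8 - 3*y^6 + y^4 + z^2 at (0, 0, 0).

The Hessian of f at 0 has rank 2. Corank 1: A-series; mu = 3 gives A_3.

Type A_3, Milnor number mu = 3.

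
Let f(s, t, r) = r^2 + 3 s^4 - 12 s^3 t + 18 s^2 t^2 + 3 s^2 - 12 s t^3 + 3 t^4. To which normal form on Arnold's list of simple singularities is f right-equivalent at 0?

A_3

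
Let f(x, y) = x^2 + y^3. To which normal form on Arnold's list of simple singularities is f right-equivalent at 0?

A_2

The Hessian of f at 0 has rank 1. Corank 1: A-series; mu = 2 gives A_2.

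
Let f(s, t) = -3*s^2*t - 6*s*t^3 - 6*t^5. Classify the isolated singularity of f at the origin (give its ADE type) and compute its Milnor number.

Type D6, Milnor number mu = 6.

The Hessian of f at 0 is [[0, 0], [0, 0]] with rank 0, so corank 2. A Groebner basis of the Jacobian ideal J(f) in C{s,t} is {s^3, s^2*t, -s^2/4 + s*t^2, s*t + t^3}; counting standard monomials gives mu = 6. Corank 2; j^3 = -3*s^2*t has shape L^2 M (L != M), so D-series; mu = 6 gives D_6.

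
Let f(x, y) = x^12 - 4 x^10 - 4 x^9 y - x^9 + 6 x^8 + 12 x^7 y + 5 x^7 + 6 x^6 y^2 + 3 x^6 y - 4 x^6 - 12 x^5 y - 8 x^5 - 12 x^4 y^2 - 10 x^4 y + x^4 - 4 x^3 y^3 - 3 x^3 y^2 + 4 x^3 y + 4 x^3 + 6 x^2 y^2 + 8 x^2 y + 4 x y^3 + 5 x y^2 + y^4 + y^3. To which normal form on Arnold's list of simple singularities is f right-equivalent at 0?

D5

The Hessian of f at 0 has rank 0. Corank 2; j^3 = (x + y)*(2*x + y)^2 has shape L^2 M (L != M), so D-series; mu = 5 gives D_5.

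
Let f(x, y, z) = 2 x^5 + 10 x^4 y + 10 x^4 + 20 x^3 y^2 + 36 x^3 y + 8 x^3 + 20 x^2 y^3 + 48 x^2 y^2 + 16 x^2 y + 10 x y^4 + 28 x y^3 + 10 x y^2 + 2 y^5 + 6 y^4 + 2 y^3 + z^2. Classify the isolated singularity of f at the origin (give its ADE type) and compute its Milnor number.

Type D_{5}, Milnor number mu = 5.

The Hessian of f at 0 has rank 1. Corank 2; j^3 = 2*(x + y)*(2*x + y)^2 has shape L^2 M (L != M), so D-series; mu = 5 gives D_5.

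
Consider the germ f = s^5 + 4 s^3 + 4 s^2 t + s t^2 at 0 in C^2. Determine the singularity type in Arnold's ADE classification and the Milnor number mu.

Type D_{6}, Milnor number mu = 6.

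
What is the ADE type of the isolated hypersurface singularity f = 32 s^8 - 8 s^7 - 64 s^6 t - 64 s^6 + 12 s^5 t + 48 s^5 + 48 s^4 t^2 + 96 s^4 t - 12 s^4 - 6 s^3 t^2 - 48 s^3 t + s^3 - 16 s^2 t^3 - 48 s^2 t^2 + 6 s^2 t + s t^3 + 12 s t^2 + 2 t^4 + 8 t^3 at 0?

E_{7}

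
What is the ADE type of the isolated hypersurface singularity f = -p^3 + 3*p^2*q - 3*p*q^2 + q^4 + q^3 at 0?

E_6

The Hessian of f at 0 has rank 0. Corank 2; j^3 = -(p - q)^3 is a perfect cube, so E-series; the 4-jet and mu = 6 give E_6.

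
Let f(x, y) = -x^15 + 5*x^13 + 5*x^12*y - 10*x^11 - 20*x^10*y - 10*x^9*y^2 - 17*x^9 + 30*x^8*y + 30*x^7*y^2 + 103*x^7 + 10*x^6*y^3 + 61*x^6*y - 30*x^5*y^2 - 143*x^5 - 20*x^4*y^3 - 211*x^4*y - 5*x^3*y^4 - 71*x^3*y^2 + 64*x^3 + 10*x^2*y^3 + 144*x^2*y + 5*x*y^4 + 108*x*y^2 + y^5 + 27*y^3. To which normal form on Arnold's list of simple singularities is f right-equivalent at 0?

The Hessian of f at 0 is [[0, 0], [0, 0]] with rank 0, so corank 2. A Groebner basis of the Jacobian ideal J(f) in C{x,y} is {1664*x^2/81 + x*y^3 + 832*x*y/27 + 104*y^2/9, -2048*x^2/81 - 1024*x*y/27 + y^4 - 128*y^2/9, x^3 - 27*x*y^2/16 - 27*y^3/32, x^2*y + 3*x*y^2/2 + 9*y^3/16}; counting standard monomials gives mu = 8. Corank 2; j^3 = (4*x + 3*y)^3 is a perfect cube, so E-series; the 5-jet and mu = 8 give E_8.

E_{8}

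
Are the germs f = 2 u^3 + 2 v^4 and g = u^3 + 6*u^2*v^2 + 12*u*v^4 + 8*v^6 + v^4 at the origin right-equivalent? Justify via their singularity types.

Yes.

The Hessian of f at 0 is [[0, 0], [0, 0]] with rank 0, so corank 2. A Groebner basis of the Jacobian ideal J(f) in C{u,v} is {v^3, u^2}; counting standard monomials gives mu = 6. Corank 2; j^3 = 2*u^3 is a perfect cube, so E-series; the 4-jet and mu = 6 give E_6. The Hessian of g at 0 is [[0, 0], [0, 0]] with rank 0, so corank 2. A Groebner basis of the Jacobian ideal J(g) in C{u,v} is {u^3, u^2*v, u^2/4 + u*v^2, v^3}; counting standard monomials gives mu = 6. Corank 2; j^3 = u^3 is a perfect cube, so E-series; the 4-jet and mu = 6 give E_6. Both have type E_6, hence right-equivalent.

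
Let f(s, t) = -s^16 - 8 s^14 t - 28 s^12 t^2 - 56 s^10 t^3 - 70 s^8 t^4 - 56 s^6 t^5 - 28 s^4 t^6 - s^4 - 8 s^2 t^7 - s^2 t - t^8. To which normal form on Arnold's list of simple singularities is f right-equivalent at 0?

D9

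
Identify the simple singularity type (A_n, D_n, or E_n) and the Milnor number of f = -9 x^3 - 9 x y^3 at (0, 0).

Type E_{7}, Milnor number mu = 7.

The Hessian of f at 0 has rank 0. Corank 2; j^3 = -9*x^3 is a perfect cube, so E-series; the 4-jet and mu = 7 give E_7.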